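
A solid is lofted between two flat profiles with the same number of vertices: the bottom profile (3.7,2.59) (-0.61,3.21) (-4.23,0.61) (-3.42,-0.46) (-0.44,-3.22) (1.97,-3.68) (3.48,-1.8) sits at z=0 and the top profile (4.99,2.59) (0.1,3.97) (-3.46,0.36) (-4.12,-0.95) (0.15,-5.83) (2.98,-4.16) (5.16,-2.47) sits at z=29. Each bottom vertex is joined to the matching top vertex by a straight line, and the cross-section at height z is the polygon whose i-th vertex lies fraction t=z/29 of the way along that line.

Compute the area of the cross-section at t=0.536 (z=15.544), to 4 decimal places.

Cross-section at t=0.536: each vertex is (1-t)·p0[i] + t·p1[i].
  v1: (1-0.536)·(3.7,2.59) + 0.536·(4.99,2.59) = (4.3914,2.5900)
  v2: (1-0.536)·(-0.61,3.21) + 0.536·(0.1,3.97) = (-0.2294,3.6174)
  v3: (1-0.536)·(-4.23,0.61) + 0.536·(-3.46,0.36) = (-3.8173,0.4760)
  v4: (1-0.536)·(-3.42,-0.46) + 0.536·(-4.12,-0.95) = (-3.7952,-0.7226)
  v5: (1-0.536)·(-0.44,-3.22) + 0.536·(0.15,-5.83) = (-0.1238,-4.6190)
  v6: (1-0.536)·(1.97,-3.68) + 0.536·(2.98,-4.16) = (2.5114,-3.9373)
  v7: (1-0.536)·(3.48,-1.8) + 0.536·(5.16,-2.47) = (4.3805,-2.1591)
Shoelace sum Σ(x_i·y_{i+1} − x_{i+1}·y_i):
  i=1: 4.3914·3.6174 − -0.2294·2.5900 = +16.4797 (running +16.4797)
  i=2: -0.2294·0.4760 − -3.8173·3.6174 = +13.6993 (running +30.1789)
  i=3: -3.8173·-0.7226 − -3.7952·0.4760 = +4.5650 (running +34.7440)
  i=4: -3.7952·-4.6190 − -0.1238·-0.7226 = +17.4404 (running +52.1844)
  i=5: -0.1238·-3.9373 − 2.5114·-4.6190 = +12.0871 (running +64.2716)
  i=6: 2.5114·-2.1591 − 4.3805·-3.9373 = +11.8248 (running +76.0964)
  i=7: 4.3805·2.5900 − 4.3914·-2.1591 = +20.8271 (running +96.9235)
Area = |Σ|/2 = |96.9235|/2 = 48.4617

Area at t=0.536: 48.4617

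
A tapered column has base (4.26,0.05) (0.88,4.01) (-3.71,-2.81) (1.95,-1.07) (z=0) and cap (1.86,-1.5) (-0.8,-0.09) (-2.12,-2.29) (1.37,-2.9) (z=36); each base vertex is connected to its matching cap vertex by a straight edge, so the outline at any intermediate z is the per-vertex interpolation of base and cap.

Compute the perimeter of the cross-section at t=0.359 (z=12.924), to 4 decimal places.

Perimeter at t=0.359: 17.5702

Cross-section at t=0.359: each vertex is (1-t)·p0[i] + t·p1[i].
  v1: (1-0.359)·(4.26,0.05) + 0.359·(1.86,-1.5) = (3.3984,-0.5064)
  v2: (1-0.359)·(0.88,4.01) + 0.359·(-0.8,-0.09) = (0.2769,2.5381)
  v3: (1-0.359)·(-3.71,-2.81) + 0.359·(-2.12,-2.29) = (-3.1392,-2.6233)
  v4: (1-0.359)·(1.95,-1.07) + 0.359·(1.37,-2.9) = (1.7418,-1.7270)
Perimeter = Σ |v_{i+1} − v_i|:
  edge 1→2: √(-3.1215² + 3.0446²) = 4.3604 (running 4.3604)
  edge 2→3: √(-3.4161² + -5.1614²) = 6.1895 (running 10.5499)
  edge 3→4: √(4.8810² + 0.8963²) = 4.9626 (running 15.5125)
  edge 4→1: √(1.6566² + 1.2205²) = 2.0577 (running 17.5702)
Perimeter = 17.5702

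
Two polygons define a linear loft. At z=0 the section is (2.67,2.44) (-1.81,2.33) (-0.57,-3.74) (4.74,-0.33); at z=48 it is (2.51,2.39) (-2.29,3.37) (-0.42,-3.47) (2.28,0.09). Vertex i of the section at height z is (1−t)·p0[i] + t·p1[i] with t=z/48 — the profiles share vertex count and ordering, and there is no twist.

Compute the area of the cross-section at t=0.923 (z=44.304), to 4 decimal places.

Area at t=0.923: 18.6688

Cross-section at t=0.923: each vertex is (1-t)·p0[i] + t·p1[i].
  v1: (1-0.923)·(2.67,2.44) + 0.923·(2.51,2.39) = (2.5223,2.3939)
  v2: (1-0.923)·(-1.81,2.33) + 0.923·(-2.29,3.37) = (-2.2530,3.2899)
  v3: (1-0.923)·(-0.57,-3.74) + 0.923·(-0.42,-3.47) = (-0.4315,-3.4908)
  v4: (1-0.923)·(4.74,-0.33) + 0.923·(2.28,0.09) = (2.4694,0.0577)
Shoelace sum Σ(x_i·y_{i+1} − x_{i+1}·y_i):
  i=1: 2.5223·3.2899 − -2.2530·2.3939 = +13.6917 (running +13.6917)
  i=2: -2.2530·-3.4908 − -0.4315·3.2899 = +9.2847 (running +22.9763)
  i=3: -0.4315·0.0577 − 2.4694·-3.4908 = +8.5953 (running +31.5717)
  i=4: 2.4694·2.3939 − 2.5223·0.0577 = +5.7660 (running +37.3377)
Area = |Σ|/2 = |37.3377|/2 = 18.6688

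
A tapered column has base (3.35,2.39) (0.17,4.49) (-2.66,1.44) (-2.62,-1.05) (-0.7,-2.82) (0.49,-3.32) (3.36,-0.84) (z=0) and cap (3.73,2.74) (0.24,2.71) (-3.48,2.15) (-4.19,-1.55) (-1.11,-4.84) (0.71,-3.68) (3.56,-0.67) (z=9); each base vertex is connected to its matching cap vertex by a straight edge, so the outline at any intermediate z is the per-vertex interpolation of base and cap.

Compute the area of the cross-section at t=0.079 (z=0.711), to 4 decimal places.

Cross-section at t=0.079: each vertex is (1-t)·p0[i] + t·p1[i].
  v1: (1-0.079)·(3.35,2.39) + 0.079·(3.73,2.74) = (3.3800,2.4177)
  v2: (1-0.079)·(0.17,4.49) + 0.079·(0.24,2.71) = (0.1755,4.3494)
  v3: (1-0.079)·(-2.66,1.44) + 0.079·(-3.48,2.15) = (-2.7248,1.4961)
  v4: (1-0.079)·(-2.62,-1.05) + 0.079·(-4.19,-1.55) = (-2.7440,-1.0895)
  v5: (1-0.079)·(-0.7,-2.82) + 0.079·(-1.11,-4.84) = (-0.7324,-2.9796)
  v6: (1-0.079)·(0.49,-3.32) + 0.079·(0.71,-3.68) = (0.5074,-3.3484)
  v7: (1-0.079)·(3.36,-0.84) + 0.079·(3.56,-0.67) = (3.3758,-0.8266)
Shoelace sum Σ(x_i·y_{i+1} − x_{i+1}·y_i):
  i=1: 3.3800·4.3494 − 0.1755·2.4177 = +14.2766 (running +14.2766)
  i=2: 0.1755·1.4961 − -2.7248·4.3494 = +12.1137 (running +26.3903)
  i=3: -2.7248·-1.0895 − -2.7440·1.4961 = +7.0740 (running +33.4643)
  i=4: -2.7440·-2.9796 − -0.7324·-1.0895 = +7.3781 (running +40.8424)
  i=5: -0.7324·-3.3484 − 0.5074·-2.9796 = +3.9641 (running +44.8066)
  i=6: 0.5074·-0.8266 − 3.3758·-3.3484 = +10.8843 (running +55.6908)
  i=7: 3.3758·2.4177 − 3.3800·-0.8266 = +10.9553 (running +66.6462)
Area = |Σ|/2 = |66.6462|/2 = 33.3231

Area at t=0.079: 33.3231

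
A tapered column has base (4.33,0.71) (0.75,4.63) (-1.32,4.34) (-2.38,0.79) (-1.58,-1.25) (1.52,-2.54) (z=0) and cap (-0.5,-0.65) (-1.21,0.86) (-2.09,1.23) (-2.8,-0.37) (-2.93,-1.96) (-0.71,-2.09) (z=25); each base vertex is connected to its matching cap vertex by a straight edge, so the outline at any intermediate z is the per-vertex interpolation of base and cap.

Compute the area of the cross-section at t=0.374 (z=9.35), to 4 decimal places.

Cross-section at t=0.374: each vertex is (1-t)·p0[i] + t·p1[i].
  v1: (1-0.374)·(4.33,0.71) + 0.374·(-0.5,-0.65) = (2.5236,0.2014)
  v2: (1-0.374)·(0.75,4.63) + 0.374·(-1.21,0.86) = (0.0170,3.2200)
  v3: (1-0.374)·(-1.32,4.34) + 0.374·(-2.09,1.23) = (-1.6080,3.1769)
  v4: (1-0.374)·(-2.38,0.79) + 0.374·(-2.8,-0.37) = (-2.5371,0.3562)
  v5: (1-0.374)·(-1.58,-1.25) + 0.374·(-2.93,-1.96) = (-2.0849,-1.5155)
  v6: (1-0.374)·(1.52,-2.54) + 0.374·(-0.71,-2.09) = (0.6860,-2.3717)
Shoelace sum Σ(x_i·y_{i+1} − x_{i+1}·y_i):
  i=1: 2.5236·3.2200 − 0.0170·0.2014 = +8.1226 (running +8.1226)
  i=2: 0.0170·3.1769 − -1.6080·3.2200 = +5.2316 (running +13.3542)
  i=3: -1.6080·0.3562 − -2.5371·3.1769 = +7.4872 (running +20.8414)
  i=4: -2.5371·-1.5155 − -2.0849·0.3562 = +4.5876 (running +25.4290)
  i=5: -2.0849·-2.3717 − 0.6860·-1.5155 = +5.9844 (running +31.4134)
  i=6: 0.6860·0.2014 − 2.5236·-2.3717 = +6.1233 (running +37.5367)
Area = |Σ|/2 = |37.5367|/2 = 18.7684

Area at t=0.374: 18.7684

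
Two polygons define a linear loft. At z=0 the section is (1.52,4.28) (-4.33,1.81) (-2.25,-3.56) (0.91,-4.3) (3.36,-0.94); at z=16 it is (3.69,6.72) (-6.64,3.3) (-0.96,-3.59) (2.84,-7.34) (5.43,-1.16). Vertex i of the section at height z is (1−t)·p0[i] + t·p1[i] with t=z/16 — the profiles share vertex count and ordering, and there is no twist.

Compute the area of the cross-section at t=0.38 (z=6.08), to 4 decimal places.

Area at t=0.38: 57.9349

Cross-section at t=0.38: each vertex is (1-t)·p0[i] + t·p1[i].
  v1: (1-0.38)·(1.52,4.28) + 0.38·(3.69,6.72) = (2.3446,5.2072)
  v2: (1-0.38)·(-4.33,1.81) + 0.38·(-6.64,3.3) = (-5.2078,2.3762)
  v3: (1-0.38)·(-2.25,-3.56) + 0.38·(-0.96,-3.59) = (-1.7598,-3.5714)
  v4: (1-0.38)·(0.91,-4.3) + 0.38·(2.84,-7.34) = (1.6434,-5.4552)
  v5: (1-0.38)·(3.36,-0.94) + 0.38·(5.43,-1.16) = (4.1466,-1.0236)
Shoelace sum Σ(x_i·y_{i+1} − x_{i+1}·y_i):
  i=1: 2.3446·2.3762 − -5.2078·5.2072 = +32.6893 (running +32.6893)
  i=2: -5.2078·-3.5714 − -1.7598·2.3762 = +22.7808 (running +55.4701)
  i=3: -1.7598·-5.4552 − 1.6434·-3.5714 = +15.4693 (running +70.9394)
  i=4: 1.6434·-1.0236 − 4.1466·-5.4552 = +20.9383 (running +91.8777)
  i=5: 4.1466·5.2072 − 2.3446·-1.0236 = +23.9921 (running +115.8698)
Area = |Σ|/2 = |115.8698|/2 = 57.9349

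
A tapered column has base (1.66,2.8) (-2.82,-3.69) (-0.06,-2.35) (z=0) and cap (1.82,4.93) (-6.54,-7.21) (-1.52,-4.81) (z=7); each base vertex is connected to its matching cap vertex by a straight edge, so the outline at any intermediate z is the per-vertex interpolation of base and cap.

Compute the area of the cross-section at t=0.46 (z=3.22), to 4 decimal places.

Cross-section at t=0.46: each vertex is (1-t)·p0[i] + t·p1[i].
  v1: (1-0.46)·(1.66,2.8) + 0.46·(1.82,4.93) = (1.7336,3.7798)
  v2: (1-0.46)·(-2.82,-3.69) + 0.46·(-6.54,-7.21) = (-4.5312,-5.3092)
  v3: (1-0.46)·(-0.06,-2.35) + 0.46·(-1.52,-4.81) = (-0.7316,-3.4816)
Shoelace sum Σ(x_i·y_{i+1} − x_{i+1}·y_i):
  i=1: 1.7336·-5.3092 − -4.5312·3.7798 = +7.9230 (running +7.9230)
  i=2: -4.5312·-3.4816 − -0.7316·-5.3092 = +11.8916 (running +19.8146)
  i=3: -0.7316·3.7798 − 1.7336·-3.4816 = +3.2704 (running +23.0850)
Area = |Σ|/2 = |23.0850|/2 = 11.5425

Area at t=0.46: 11.5425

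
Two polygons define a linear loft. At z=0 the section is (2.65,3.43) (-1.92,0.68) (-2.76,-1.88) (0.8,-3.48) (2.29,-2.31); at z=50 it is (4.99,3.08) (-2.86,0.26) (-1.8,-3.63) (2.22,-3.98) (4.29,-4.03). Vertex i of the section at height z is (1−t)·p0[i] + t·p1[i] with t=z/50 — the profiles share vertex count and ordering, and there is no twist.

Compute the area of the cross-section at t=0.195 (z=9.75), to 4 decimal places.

Cross-section at t=0.195: each vertex is (1-t)·p0[i] + t·p1[i].
  v1: (1-0.195)·(2.65,3.43) + 0.195·(4.99,3.08) = (3.1063,3.3617)
  v2: (1-0.195)·(-1.92,0.68) + 0.195·(-2.86,0.26) = (-2.1033,0.5981)
  v3: (1-0.195)·(-2.76,-1.88) + 0.195·(-1.8,-3.63) = (-2.5728,-2.2212)
  v4: (1-0.195)·(0.8,-3.48) + 0.195·(2.22,-3.98) = (1.0769,-3.5775)
  v5: (1-0.195)·(2.29,-2.31) + 0.195·(4.29,-4.03) = (2.6800,-2.6454)
Shoelace sum Σ(x_i·y_{i+1} − x_{i+1}·y_i):
  i=1: 3.1063·0.5981 − -2.1033·3.3617 = +8.9286 (running +8.9286)
  i=2: -2.1033·-2.2212 − -2.5728·0.5981 = +6.2107 (running +15.1394)
  i=3: -2.5728·-3.5775 − 1.0769·-2.2212 = +11.5963 (running +26.7356)
  i=4: 1.0769·-2.6454 − 2.6800·-3.5775 = +6.7389 (running +33.4745)
  i=5: 2.6800·3.3617 − 3.1063·-2.6454 = +17.2269 (running +50.7014)
Area = |Σ|/2 = |50.7014|/2 = 25.3507

Area at t=0.195: 25.3507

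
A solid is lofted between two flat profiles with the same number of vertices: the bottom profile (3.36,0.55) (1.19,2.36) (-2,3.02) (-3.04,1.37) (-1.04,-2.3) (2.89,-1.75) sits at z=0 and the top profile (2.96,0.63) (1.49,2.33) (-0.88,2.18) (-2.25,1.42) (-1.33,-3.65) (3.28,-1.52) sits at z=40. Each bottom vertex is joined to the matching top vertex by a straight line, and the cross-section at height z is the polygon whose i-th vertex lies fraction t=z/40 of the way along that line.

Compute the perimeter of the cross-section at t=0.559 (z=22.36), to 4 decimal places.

Cross-section at t=0.559: each vertex is (1-t)·p0[i] + t·p1[i].
  v1: (1-0.559)·(3.36,0.55) + 0.559·(2.96,0.63) = (3.1364,0.5947)
  v2: (1-0.559)·(1.19,2.36) + 0.559·(1.49,2.33) = (1.3577,2.3432)
  v3: (1-0.559)·(-2,3.02) + 0.559·(-0.88,2.18) = (-1.3739,2.5504)
  v4: (1-0.559)·(-3.04,1.37) + 0.559·(-2.25,1.42) = (-2.5984,1.3980)
  v5: (1-0.559)·(-1.04,-2.3) + 0.559·(-1.33,-3.65) = (-1.2021,-3.0546)
  v6: (1-0.559)·(2.89,-1.75) + 0.559·(3.28,-1.52) = (3.1080,-1.6214)
Perimeter = Σ |v_{i+1} − v_i|:
  edge 1→2: √(-1.7787² + 1.7485²) = 2.4942 (running 2.4942)
  edge 2→3: √(-2.7316² + 0.2072²) = 2.7395 (running 5.2337)
  edge 3→4: √(-1.2245² + -1.1525²) = 1.6815 (running 6.9152)
  edge 4→5: √(1.3963² + -4.4526²) = 4.6664 (running 11.5816)
  edge 5→6: √(4.3101² + 1.4332²) = 4.5422 (running 16.1238)
  edge 6→1: √(0.0284² + 2.2162²) = 2.2163 (running 18.3401)
Perimeter = 18.3401

Perimeter at t=0.559: 18.3401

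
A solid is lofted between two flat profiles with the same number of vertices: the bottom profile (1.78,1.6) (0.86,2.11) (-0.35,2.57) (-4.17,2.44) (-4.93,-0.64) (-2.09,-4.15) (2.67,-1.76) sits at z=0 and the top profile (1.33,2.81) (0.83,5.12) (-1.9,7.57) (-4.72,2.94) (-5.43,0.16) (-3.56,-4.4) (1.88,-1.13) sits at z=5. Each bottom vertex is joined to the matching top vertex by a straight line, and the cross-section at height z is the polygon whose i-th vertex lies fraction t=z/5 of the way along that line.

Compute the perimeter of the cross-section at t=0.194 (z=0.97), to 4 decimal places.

Perimeter at t=0.194: 23.4566

Cross-section at t=0.194: each vertex is (1-t)·p0[i] + t·p1[i].
  v1: (1-0.194)·(1.78,1.6) + 0.194·(1.33,2.81) = (1.6927,1.8347)
  v2: (1-0.194)·(0.86,2.11) + 0.194·(0.83,5.12) = (0.8542,2.6939)
  v3: (1-0.194)·(-0.35,2.57) + 0.194·(-1.9,7.57) = (-0.6507,3.5400)
  v4: (1-0.194)·(-4.17,2.44) + 0.194·(-4.72,2.94) = (-4.2767,2.5370)
  v5: (1-0.194)·(-4.93,-0.64) + 0.194·(-5.43,0.16) = (-5.0270,-0.4848)
  v6: (1-0.194)·(-2.09,-4.15) + 0.194·(-3.56,-4.4) = (-2.3752,-4.1985)
  v7: (1-0.194)·(2.67,-1.76) + 0.194·(1.88,-1.13) = (2.5167,-1.6378)
Perimeter = Σ |v_{i+1} − v_i|:
  edge 1→2: √(-0.8385² + 0.8592²) = 1.2006 (running 1.2006)
  edge 2→3: √(-1.5049² + 0.8461²) = 1.7264 (running 2.9270)
  edge 3→4: √(-3.6260² + -1.0030²) = 3.7622 (running 6.6891)
  edge 4→5: √(-0.7503² + -3.0218²) = 3.1136 (running 9.8027)
  edge 5→6: √(2.6518² + -3.7137²) = 4.5633 (running 14.3660)
  edge 6→7: √(4.8919² + 2.5607²) = 5.5216 (running 19.8876)
  edge 7→1: √(-0.8240² + 3.4725²) = 3.5690 (running 23.4566)
Perimeter = 23.4566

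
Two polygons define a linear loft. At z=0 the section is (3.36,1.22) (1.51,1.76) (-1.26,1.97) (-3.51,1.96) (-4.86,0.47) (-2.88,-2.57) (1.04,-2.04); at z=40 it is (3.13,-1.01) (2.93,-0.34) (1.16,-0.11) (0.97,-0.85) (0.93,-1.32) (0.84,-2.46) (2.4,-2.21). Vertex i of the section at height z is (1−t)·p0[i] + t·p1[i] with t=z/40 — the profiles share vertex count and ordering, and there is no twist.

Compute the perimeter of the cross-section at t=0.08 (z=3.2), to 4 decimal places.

Perimeter at t=0.08: 19.4380

Cross-section at t=0.08: each vertex is (1-t)·p0[i] + t·p1[i].
  v1: (1-0.08)·(3.36,1.22) + 0.08·(3.13,-1.01) = (3.3416,1.0416)
  v2: (1-0.08)·(1.51,1.76) + 0.08·(2.93,-0.34) = (1.6236,1.5920)
  v3: (1-0.08)·(-1.26,1.97) + 0.08·(1.16,-0.11) = (-1.0664,1.8036)
  v4: (1-0.08)·(-3.51,1.96) + 0.08·(0.97,-0.85) = (-3.1516,1.7352)
  v5: (1-0.08)·(-4.86,0.47) + 0.08·(0.93,-1.32) = (-4.3968,0.3268)
  v6: (1-0.08)·(-2.88,-2.57) + 0.08·(0.84,-2.46) = (-2.5824,-2.5612)
  v7: (1-0.08)·(1.04,-2.04) + 0.08·(2.4,-2.21) = (1.1488,-2.0536)
Perimeter = Σ |v_{i+1} − v_i|:
  edge 1→2: √(-1.7180² + 0.5504²) = 1.8040 (running 1.8040)
  edge 2→3: √(-2.6900² + 0.2116²) = 2.6983 (running 4.5023)
  edge 3→4: √(-2.0852² + -0.0684²) = 2.0863 (running 6.5886)
  edge 4→5: √(-1.2452² + -1.4084²) = 1.8799 (running 8.4686)
  edge 5→6: √(1.8144² + -2.8880²) = 3.4107 (running 11.8792)
  edge 6→7: √(3.7312² + 0.5076²) = 3.7656 (running 15.6448)
  edge 7→1: √(2.1928² + 3.0952²) = 3.7932 (running 19.4380)
Perimeter = 19.4380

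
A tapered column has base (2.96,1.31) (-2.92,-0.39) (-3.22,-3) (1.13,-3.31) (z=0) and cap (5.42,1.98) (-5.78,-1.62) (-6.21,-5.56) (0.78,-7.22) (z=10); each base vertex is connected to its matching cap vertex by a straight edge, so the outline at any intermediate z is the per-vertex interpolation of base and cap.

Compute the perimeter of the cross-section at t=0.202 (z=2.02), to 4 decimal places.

Perimeter at t=0.202: 21.1164

Cross-section at t=0.202: each vertex is (1-t)·p0[i] + t·p1[i].
  v1: (1-0.202)·(2.96,1.31) + 0.202·(5.42,1.98) = (3.4569,1.4453)
  v2: (1-0.202)·(-2.92,-0.39) + 0.202·(-5.78,-1.62) = (-3.4977,-0.6385)
  v3: (1-0.202)·(-3.22,-3) + 0.202·(-6.21,-5.56) = (-3.8240,-3.5171)
  v4: (1-0.202)·(1.13,-3.31) + 0.202·(0.78,-7.22) = (1.0593,-4.0998)
Perimeter = Σ |v_{i+1} − v_i|:
  edge 1→2: √(-6.9546² + -2.0838²) = 7.2601 (running 7.2601)
  edge 2→3: √(-0.3263² + -2.8787²) = 2.8971 (running 10.1572)
  edge 3→4: √(4.8833² + -0.5827²) = 4.9179 (running 15.0751)
  edge 4→1: √(2.3976² + 5.5452²) = 6.0413 (running 21.1164)
Perimeter = 21.1164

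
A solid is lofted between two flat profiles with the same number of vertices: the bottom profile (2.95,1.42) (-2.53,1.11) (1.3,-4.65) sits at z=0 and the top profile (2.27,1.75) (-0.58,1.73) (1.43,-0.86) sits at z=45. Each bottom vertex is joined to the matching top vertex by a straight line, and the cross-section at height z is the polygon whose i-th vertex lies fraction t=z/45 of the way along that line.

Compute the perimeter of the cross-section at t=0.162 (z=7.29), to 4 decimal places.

Cross-section at t=0.162: each vertex is (1-t)·p0[i] + t·p1[i].
  v1: (1-0.162)·(2.95,1.42) + 0.162·(2.27,1.75) = (2.8398,1.4735)
  v2: (1-0.162)·(-2.53,1.11) + 0.162·(-0.58,1.73) = (-2.2141,1.2104)
  v3: (1-0.162)·(1.3,-4.65) + 0.162·(1.43,-0.86) = (1.3211,-4.0360)
Perimeter = Σ |v_{i+1} − v_i|:
  edge 1→2: √(-5.0539² + -0.2630²) = 5.0608 (running 5.0608)
  edge 2→3: √(3.5352² + -5.2465²) = 6.3263 (running 11.3871)
  edge 3→1: √(1.5188² + 5.5095²) = 5.7150 (running 17.1021)
Perimeter = 17.1021

Perimeter at t=0.162: 17.1021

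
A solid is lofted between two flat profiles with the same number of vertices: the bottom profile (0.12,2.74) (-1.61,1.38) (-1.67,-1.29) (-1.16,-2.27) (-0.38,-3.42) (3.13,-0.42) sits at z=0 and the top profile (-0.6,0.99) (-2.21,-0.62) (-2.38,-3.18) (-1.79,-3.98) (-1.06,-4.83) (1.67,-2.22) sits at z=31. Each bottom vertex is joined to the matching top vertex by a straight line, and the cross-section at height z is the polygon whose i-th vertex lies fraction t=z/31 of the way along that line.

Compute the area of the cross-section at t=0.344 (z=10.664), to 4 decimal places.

Area at t=0.344: 15.7253

Cross-section at t=0.344: each vertex is (1-t)·p0[i] + t·p1[i].
  v1: (1-0.344)·(0.12,2.74) + 0.344·(-0.6,0.99) = (-0.1277,2.1380)
  v2: (1-0.344)·(-1.61,1.38) + 0.344·(-2.21,-0.62) = (-1.8164,0.6920)
  v3: (1-0.344)·(-1.67,-1.29) + 0.344·(-2.38,-3.18) = (-1.9142,-1.9402)
  v4: (1-0.344)·(-1.16,-2.27) + 0.344·(-1.79,-3.98) = (-1.3767,-2.8582)
  v5: (1-0.344)·(-0.38,-3.42) + 0.344·(-1.06,-4.83) = (-0.6139,-3.9050)
  v6: (1-0.344)·(3.13,-0.42) + 0.344·(1.67,-2.22) = (2.6278,-1.0392)
Shoelace sum Σ(x_i·y_{i+1} − x_{i+1}·y_i):
  i=1: -0.1277·0.6920 − -1.8164·2.1380 = +3.7951 (running +3.7951)
  i=2: -1.8164·-1.9402 − -1.9142·0.6920 = +4.8488 (running +8.6439)
  i=3: -1.9142·-2.8582 − -1.3767·-1.9402 = +2.8003 (running +11.4442)
  i=4: -1.3767·-3.9050 − -0.6139·-2.8582 = +3.6214 (running +15.0656)
  i=5: -0.6139·-1.0392 − 2.6278·-3.9050 = +10.8995 (running +25.9651)
  i=6: 2.6278·2.1380 − -0.1277·-1.0392 = +5.4855 (running +31.4505)
Area = |Σ|/2 = |31.4505|/2 = 15.7253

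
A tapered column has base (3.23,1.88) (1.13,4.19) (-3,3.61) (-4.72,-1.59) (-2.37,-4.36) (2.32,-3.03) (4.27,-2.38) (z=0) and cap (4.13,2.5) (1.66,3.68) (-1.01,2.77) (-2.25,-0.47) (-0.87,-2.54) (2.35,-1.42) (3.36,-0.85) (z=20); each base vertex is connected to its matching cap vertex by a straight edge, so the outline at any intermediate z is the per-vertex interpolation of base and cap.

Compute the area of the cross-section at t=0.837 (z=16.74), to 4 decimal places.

Area at t=0.837: 30.4183

Cross-section at t=0.837: each vertex is (1-t)·p0[i] + t·p1[i].
  v1: (1-0.837)·(3.23,1.88) + 0.837·(4.13,2.5) = (3.9833,2.3989)
  v2: (1-0.837)·(1.13,4.19) + 0.837·(1.66,3.68) = (1.5736,3.7631)
  v3: (1-0.837)·(-3,3.61) + 0.837·(-1.01,2.77) = (-1.3344,2.9069)
  v4: (1-0.837)·(-4.72,-1.59) + 0.837·(-2.25,-0.47) = (-2.6526,-0.6526)
  v5: (1-0.837)·(-2.37,-4.36) + 0.837·(-0.87,-2.54) = (-1.1145,-2.8367)
  v6: (1-0.837)·(2.32,-3.03) + 0.837·(2.35,-1.42) = (2.3451,-1.6824)
  v7: (1-0.837)·(4.27,-2.38) + 0.837·(3.36,-0.85) = (3.5083,-1.0994)
Shoelace sum Σ(x_i·y_{i+1} − x_{i+1}·y_i):
  i=1: 3.9833·3.7631 − 1.5736·2.3989 = +11.2147 (running +11.2147)
  i=2: 1.5736·2.9069 − -1.3344·3.7631 = +9.5958 (running +20.8104)
  i=3: -1.3344·-0.6526 − -2.6526·2.9069 = +8.5817 (running +29.3921)
  i=4: -2.6526·-2.8367 − -1.1145·-0.6526 = +6.7973 (running +36.1894)
  i=5: -1.1145·-1.6824 − 2.3451·-2.8367 = +8.5273 (running +44.7167)
  i=6: 2.3451·-1.0994 − 3.5083·-1.6824 = +3.3243 (running +48.0411)
  i=7: 3.5083·2.3989 − 3.9833·-1.0994 = +12.7955 (running +60.8366)
Area = |Σ|/2 = |60.8366|/2 = 30.4183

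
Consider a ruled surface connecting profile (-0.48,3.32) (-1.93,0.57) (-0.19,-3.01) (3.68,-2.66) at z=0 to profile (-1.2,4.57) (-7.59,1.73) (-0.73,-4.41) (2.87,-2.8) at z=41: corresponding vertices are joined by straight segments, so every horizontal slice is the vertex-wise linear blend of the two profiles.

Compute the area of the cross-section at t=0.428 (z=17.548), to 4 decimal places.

Area at t=0.428: 27.9893

Cross-section at t=0.428: each vertex is (1-t)·p0[i] + t·p1[i].
  v1: (1-0.428)·(-0.48,3.32) + 0.428·(-1.2,4.57) = (-0.7882,3.8550)
  v2: (1-0.428)·(-1.93,0.57) + 0.428·(-7.59,1.73) = (-4.3525,1.0665)
  v3: (1-0.428)·(-0.19,-3.01) + 0.428·(-0.73,-4.41) = (-0.4211,-3.6092)
  v4: (1-0.428)·(3.68,-2.66) + 0.428·(2.87,-2.8) = (3.3333,-2.7199)
Shoelace sum Σ(x_i·y_{i+1} − x_{i+1}·y_i):
  i=1: -0.7882·1.0665 − -4.3525·3.8550 = +15.9383 (running +15.9383)
  i=2: -4.3525·-3.6092 − -0.4211·1.0665 = +16.1581 (running +32.0963)
  i=3: -0.4211·-2.7199 − 3.3333·-3.6092 = +13.1760 (running +45.2724)
  i=4: 3.3333·3.8550 − -0.7882·-2.7199 = +10.7062 (running +55.9786)
Area = |Σ|/2 = |55.9786|/2 = 27.9893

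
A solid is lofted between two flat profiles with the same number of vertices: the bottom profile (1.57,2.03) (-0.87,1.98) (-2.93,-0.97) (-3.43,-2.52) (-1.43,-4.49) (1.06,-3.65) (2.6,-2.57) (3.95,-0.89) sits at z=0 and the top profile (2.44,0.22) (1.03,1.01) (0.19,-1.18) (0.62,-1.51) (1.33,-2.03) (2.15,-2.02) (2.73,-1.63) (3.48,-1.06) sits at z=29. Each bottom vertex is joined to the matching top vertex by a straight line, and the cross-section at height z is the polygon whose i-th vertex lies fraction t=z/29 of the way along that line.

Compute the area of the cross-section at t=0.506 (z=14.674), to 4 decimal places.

Area at t=0.506: 15.5996

Cross-section at t=0.506: each vertex is (1-t)·p0[i] + t·p1[i].
  v1: (1-0.506)·(1.57,2.03) + 0.506·(2.44,0.22) = (2.0102,1.1141)
  v2: (1-0.506)·(-0.87,1.98) + 0.506·(1.03,1.01) = (0.0914,1.4892)
  v3: (1-0.506)·(-2.93,-0.97) + 0.506·(0.19,-1.18) = (-1.3513,-1.0763)
  v4: (1-0.506)·(-3.43,-2.52) + 0.506·(0.62,-1.51) = (-1.3807,-2.0089)
  v5: (1-0.506)·(-1.43,-4.49) + 0.506·(1.33,-2.03) = (-0.0334,-3.2452)
  v6: (1-0.506)·(1.06,-3.65) + 0.506·(2.15,-2.02) = (1.6115,-2.8252)
  v7: (1-0.506)·(2.6,-2.57) + 0.506·(2.73,-1.63) = (2.6658,-2.0944)
  v8: (1-0.506)·(3.95,-0.89) + 0.506·(3.48,-1.06) = (3.7122,-0.9760)
Shoelace sum Σ(x_i·y_{i+1} − x_{i+1}·y_i):
  i=1: 2.0102·1.4892 − 0.0914·1.1141 = +2.8917 (running +2.8917)
  i=2: 0.0914·-1.0763 − -1.3513·1.4892 = +1.9139 (running +4.8057)
  i=3: -1.3513·-2.0089 − -1.3807·-1.0763 = +1.2286 (running +6.0343)
  i=4: -1.3807·-3.2452 − -0.0334·-2.0089 = +4.4135 (running +10.4478)
  i=5: -0.0334·-2.8252 − 1.6115·-3.2452 = +5.3243 (running +15.7722)
  i=6: 1.6115·-2.0944 − 2.6658·-2.8252 = +4.1563 (running +19.9284)
  i=7: 2.6658·-0.9760 − 3.7122·-2.0944 = +5.1728 (running +25.1012)
  i=8: 3.7122·1.1141 − 2.0102·-0.9760 = +6.0979 (running +31.1991)
Area = |Σ|/2 = |31.1991|/2 = 15.5996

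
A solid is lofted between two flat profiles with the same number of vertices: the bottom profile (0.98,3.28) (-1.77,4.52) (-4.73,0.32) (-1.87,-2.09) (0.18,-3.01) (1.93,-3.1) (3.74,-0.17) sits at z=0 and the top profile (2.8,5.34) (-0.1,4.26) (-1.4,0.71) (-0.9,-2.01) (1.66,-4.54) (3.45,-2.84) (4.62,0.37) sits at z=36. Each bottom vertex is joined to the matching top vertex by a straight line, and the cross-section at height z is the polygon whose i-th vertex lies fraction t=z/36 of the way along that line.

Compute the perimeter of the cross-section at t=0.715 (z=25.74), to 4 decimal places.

Cross-section at t=0.715: each vertex is (1-t)·p0[i] + t·p1[i].
  v1: (1-0.715)·(0.98,3.28) + 0.715·(2.8,5.34) = (2.2813,4.7529)
  v2: (1-0.715)·(-1.77,4.52) + 0.715·(-0.1,4.26) = (-0.5760,4.3341)
  v3: (1-0.715)·(-4.73,0.32) + 0.715·(-1.4,0.71) = (-2.3491,0.5988)
  v4: (1-0.715)·(-1.87,-2.09) + 0.715·(-0.9,-2.01) = (-1.1764,-2.0328)
  v5: (1-0.715)·(0.18,-3.01) + 0.715·(1.66,-4.54) = (1.2382,-4.1039)
  v6: (1-0.715)·(1.93,-3.1) + 0.715·(3.45,-2.84) = (3.0168,-2.9141)
  v7: (1-0.715)·(3.74,-0.17) + 0.715·(4.62,0.37) = (4.3692,0.2161)
Perimeter = Σ |v_{i+1} − v_i|:
  edge 1→2: √(-2.8573² + -0.4188²) = 2.8878 (running 2.8878)
  edge 2→3: √(-1.7731² + -3.7352²) = 4.1347 (running 7.0225)
  edge 3→4: √(1.1726² + -2.6317²) = 2.8811 (running 9.9036)
  edge 4→5: √(2.4146² + -2.0711²) = 3.1812 (running 13.0848)
  edge 5→6: √(1.7786² + 1.1898²) = 2.1399 (running 15.2247)
  edge 6→7: √(1.3524² + 3.1302²) = 3.4099 (running 18.6346)
  edge 7→1: √(-2.0879² + 4.5368²) = 4.9942 (running 23.6287)
Perimeter = 23.6287

Perimeter at t=0.715: 23.6287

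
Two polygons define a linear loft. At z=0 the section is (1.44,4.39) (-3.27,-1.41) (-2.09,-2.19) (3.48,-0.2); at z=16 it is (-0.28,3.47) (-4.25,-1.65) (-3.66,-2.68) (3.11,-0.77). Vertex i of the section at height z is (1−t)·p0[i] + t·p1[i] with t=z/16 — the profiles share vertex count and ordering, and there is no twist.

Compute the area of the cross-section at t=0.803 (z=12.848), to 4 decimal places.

Cross-section at t=0.803: each vertex is (1-t)·p0[i] + t·p1[i].
  v1: (1-0.803)·(1.44,4.39) + 0.803·(-0.28,3.47) = (0.0588,3.6512)
  v2: (1-0.803)·(-3.27,-1.41) + 0.803·(-4.25,-1.65) = (-4.0569,-1.6027)
  v3: (1-0.803)·(-2.09,-2.19) + 0.803·(-3.66,-2.68) = (-3.3507,-2.5835)
  v4: (1-0.803)·(3.48,-0.2) + 0.803·(3.11,-0.77) = (3.1829,-0.6577)
Shoelace sum Σ(x_i·y_{i+1} − x_{i+1}·y_i):
  i=1: 0.0588·-1.6027 − -4.0569·3.6512 = +14.7186 (running +14.7186)
  i=2: -4.0569·-2.5835 − -3.3507·-1.6027 = +5.1107 (running +19.8293)
  i=3: -3.3507·-0.6577 − 3.1829·-2.5835 = +10.4267 (running +30.2560)
  i=4: 3.1829·3.6512 − 0.0588·-0.6577 = +11.6602 (running +41.9162)
Area = |Σ|/2 = |41.9162|/2 = 20.9581

Area at t=0.803: 20.9581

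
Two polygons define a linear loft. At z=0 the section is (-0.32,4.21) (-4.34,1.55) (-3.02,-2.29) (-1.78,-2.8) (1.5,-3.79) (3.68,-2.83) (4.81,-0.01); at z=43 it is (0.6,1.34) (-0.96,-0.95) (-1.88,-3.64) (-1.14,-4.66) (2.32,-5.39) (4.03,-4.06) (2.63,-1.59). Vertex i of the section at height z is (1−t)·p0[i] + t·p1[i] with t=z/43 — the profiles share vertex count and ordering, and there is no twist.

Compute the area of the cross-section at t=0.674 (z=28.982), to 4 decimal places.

Area at t=0.674: 29.0681

Cross-section at t=0.674: each vertex is (1-t)·p0[i] + t·p1[i].
  v1: (1-0.674)·(-0.32,4.21) + 0.674·(0.6,1.34) = (0.3001,2.2756)
  v2: (1-0.674)·(-4.34,1.55) + 0.674·(-0.96,-0.95) = (-2.0619,-0.1350)
  v3: (1-0.674)·(-3.02,-2.29) + 0.674·(-1.88,-3.64) = (-2.2516,-3.1999)
  v4: (1-0.674)·(-1.78,-2.8) + 0.674·(-1.14,-4.66) = (-1.3486,-4.0536)
  v5: (1-0.674)·(1.5,-3.79) + 0.674·(2.32,-5.39) = (2.0527,-4.8684)
  v6: (1-0.674)·(3.68,-2.83) + 0.674·(4.03,-4.06) = (3.9159,-3.6590)
  v7: (1-0.674)·(4.81,-0.01) + 0.674·(2.63,-1.59) = (3.3407,-1.0749)
Shoelace sum Σ(x_i·y_{i+1} − x_{i+1}·y_i):
  i=1: 0.3001·-0.1350 − -2.0619·2.2756 = +4.6515 (running +4.6515)
  i=2: -2.0619·-3.1999 − -2.2516·-0.1350 = +6.2938 (running +10.9454)
  i=3: -2.2516·-4.0536 − -1.3486·-3.1999 = +4.8118 (running +15.7572)
  i=4: -1.3486·-4.8684 − 2.0527·-4.0536 = +14.8865 (running +30.6438)
  i=5: 2.0527·-3.6590 − 3.9159·-4.8684 = +11.5534 (running +42.1971)
  i=6: 3.9159·-1.0749 − 3.3407·-3.6590 = +8.0143 (running +50.2115)
  i=7: 3.3407·2.2756 − 0.3001·-1.0749 = +7.9247 (running +58.1361)
Area = |Σ|/2 = |58.1361|/2 = 29.0681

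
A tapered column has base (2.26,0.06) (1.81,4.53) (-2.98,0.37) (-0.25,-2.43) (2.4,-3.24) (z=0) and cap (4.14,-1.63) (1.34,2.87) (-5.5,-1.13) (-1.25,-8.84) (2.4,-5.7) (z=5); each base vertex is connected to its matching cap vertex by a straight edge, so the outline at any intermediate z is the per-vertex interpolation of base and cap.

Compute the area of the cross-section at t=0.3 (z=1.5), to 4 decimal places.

Area at t=0.3: 33.0387

Cross-section at t=0.3: each vertex is (1-t)·p0[i] + t·p1[i].
  v1: (1-0.3)·(2.26,0.06) + 0.3·(4.14,-1.63) = (2.8240,-0.4470)
  v2: (1-0.3)·(1.81,4.53) + 0.3·(1.34,2.87) = (1.6690,4.0320)
  v3: (1-0.3)·(-2.98,0.37) + 0.3·(-5.5,-1.13) = (-3.7360,-0.0800)
  v4: (1-0.3)·(-0.25,-2.43) + 0.3·(-1.25,-8.84) = (-0.5500,-4.3530)
  v5: (1-0.3)·(2.4,-3.24) + 0.3·(2.4,-5.7) = (2.4000,-3.9780)
Shoelace sum Σ(x_i·y_{i+1} − x_{i+1}·y_i):
  i=1: 2.8240·4.0320 − 1.6690·-0.4470 = +12.1324 (running +12.1324)
  i=2: 1.6690·-0.0800 − -3.7360·4.0320 = +14.9300 (running +27.0624)
  i=3: -3.7360·-4.3530 − -0.5500·-0.0800 = +16.2188 (running +43.2813)
  i=4: -0.5500·-3.9780 − 2.4000·-4.3530 = +12.6351 (running +55.9164)
  i=5: 2.4000·-0.4470 − 2.8240·-3.9780 = +10.1611 (running +66.0774)
Area = |Σ|/2 = |66.0774|/2 = 33.0387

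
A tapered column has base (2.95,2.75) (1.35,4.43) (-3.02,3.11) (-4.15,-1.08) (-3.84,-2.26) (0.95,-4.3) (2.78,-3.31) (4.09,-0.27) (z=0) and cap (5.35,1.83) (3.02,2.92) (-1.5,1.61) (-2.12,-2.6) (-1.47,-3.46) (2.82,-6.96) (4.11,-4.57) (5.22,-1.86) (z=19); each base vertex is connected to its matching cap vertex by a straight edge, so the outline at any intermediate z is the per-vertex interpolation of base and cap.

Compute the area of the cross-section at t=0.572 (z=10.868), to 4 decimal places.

Area at t=0.572: 50.7343

Cross-section at t=0.572: each vertex is (1-t)·p0[i] + t·p1[i].
  v1: (1-0.572)·(2.95,2.75) + 0.572·(5.35,1.83) = (4.3228,2.2238)
  v2: (1-0.572)·(1.35,4.43) + 0.572·(3.02,2.92) = (2.3052,3.5663)
  v3: (1-0.572)·(-3.02,3.11) + 0.572·(-1.5,1.61) = (-2.1506,2.2520)
  v4: (1-0.572)·(-4.15,-1.08) + 0.572·(-2.12,-2.6) = (-2.9888,-1.9494)
  v5: (1-0.572)·(-3.84,-2.26) + 0.572·(-1.47,-3.46) = (-2.4844,-2.9464)
  v6: (1-0.572)·(0.95,-4.3) + 0.572·(2.82,-6.96) = (2.0196,-5.8215)
  v7: (1-0.572)·(2.78,-3.31) + 0.572·(4.11,-4.57) = (3.5408,-4.0307)
  v8: (1-0.572)·(4.09,-0.27) + 0.572·(5.22,-1.86) = (4.7364,-1.1795)
Shoelace sum Σ(x_i·y_{i+1} − x_{i+1}·y_i):
  i=1: 4.3228·3.5663 − 2.3052·2.2238 = +10.2900 (running +10.2900)
  i=2: 2.3052·2.2520 − -2.1506·3.5663 = +12.8609 (running +23.1509)
  i=3: -2.1506·-1.9494 − -2.9888·2.2520 = +10.9233 (running +34.0742)
  i=4: -2.9888·-2.9464 − -2.4844·-1.9494 = +3.9632 (running +38.0374)
  i=5: -2.4844·-5.8215 − 2.0196·-2.9464 = +20.4134 (running +58.4508)
  i=6: 2.0196·-4.0307 − 3.5408·-5.8215 = +12.4720 (running +70.9228)
  i=7: 3.5408·-1.1795 − 4.7364·-4.0307 = +14.9147 (running +85.8375)
  i=8: 4.7364·2.2238 − 4.3228·-1.1795 = +15.6312 (running +101.4687)
Area = |Σ|/2 = |101.4687|/2 = 50.7343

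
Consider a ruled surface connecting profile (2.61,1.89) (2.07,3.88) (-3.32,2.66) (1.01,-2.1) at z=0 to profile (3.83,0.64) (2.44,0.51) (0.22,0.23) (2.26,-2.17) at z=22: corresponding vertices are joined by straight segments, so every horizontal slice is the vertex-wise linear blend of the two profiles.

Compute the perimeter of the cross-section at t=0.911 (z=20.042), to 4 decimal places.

Perimeter at t=0.911: 10.5982

Cross-section at t=0.911: each vertex is (1-t)·p0[i] + t·p1[i].
  v1: (1-0.911)·(2.61,1.89) + 0.911·(3.83,0.64) = (3.7214,0.7512)
  v2: (1-0.911)·(2.07,3.88) + 0.911·(2.44,0.51) = (2.4071,0.8099)
  v3: (1-0.911)·(-3.32,2.66) + 0.911·(0.22,0.23) = (-0.0951,0.4463)
  v4: (1-0.911)·(1.01,-2.1) + 0.911·(2.26,-2.17) = (2.1487,-2.1638)
Perimeter = Σ |v_{i+1} − v_i|:
  edge 1→2: √(-1.3144² + 0.0587²) = 1.3157 (running 1.3157)
  edge 2→3: √(-2.5021² + -0.3637²) = 2.5284 (running 3.8441)
  edge 3→4: √(2.2438² + -2.6100²) = 3.4419 (running 7.2860)
  edge 4→1: √(1.5727² + 2.9150²) = 3.3122 (running 10.5982)
Perimeter = 10.5982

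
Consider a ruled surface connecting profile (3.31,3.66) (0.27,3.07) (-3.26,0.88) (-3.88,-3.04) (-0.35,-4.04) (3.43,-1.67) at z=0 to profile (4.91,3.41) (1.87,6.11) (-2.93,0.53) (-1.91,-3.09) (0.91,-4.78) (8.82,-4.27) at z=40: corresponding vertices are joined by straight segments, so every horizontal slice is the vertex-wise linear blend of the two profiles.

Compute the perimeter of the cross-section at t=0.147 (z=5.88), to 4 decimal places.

Cross-section at t=0.147: each vertex is (1-t)·p0[i] + t·p1[i].
  v1: (1-0.147)·(3.31,3.66) + 0.147·(4.91,3.41) = (3.5452,3.6233)
  v2: (1-0.147)·(0.27,3.07) + 0.147·(1.87,6.11) = (0.5052,3.5169)
  v3: (1-0.147)·(-3.26,0.88) + 0.147·(-2.93,0.53) = (-3.2115,0.8286)
  v4: (1-0.147)·(-3.88,-3.04) + 0.147·(-1.91,-3.09) = (-3.5904,-3.0473)
  v5: (1-0.147)·(-0.35,-4.04) + 0.147·(0.91,-4.78) = (-0.1648,-4.1488)
  v6: (1-0.147)·(3.43,-1.67) + 0.147·(8.82,-4.27) = (4.2223,-2.0522)
Perimeter = Σ |v_{i+1} − v_i|:
  edge 1→2: √(-3.0400² + -0.1064²) = 3.0419 (running 3.0419)
  edge 2→3: √(-3.7167² + -2.6883²) = 4.5870 (running 7.6289)
  edge 3→4: √(-0.3789² + -3.8759²) = 3.8944 (running 11.5233)
  edge 4→5: √(3.4256² + -1.1014²) = 3.5983 (running 15.1216)
  edge 5→6: √(4.3871² + 2.0966²) = 4.8623 (running 19.9840)
  edge 6→1: √(-0.6771² + 5.6754²) = 5.7157 (running 25.6997)
Perimeter = 25.6997

Perimeter at t=0.147: 25.6997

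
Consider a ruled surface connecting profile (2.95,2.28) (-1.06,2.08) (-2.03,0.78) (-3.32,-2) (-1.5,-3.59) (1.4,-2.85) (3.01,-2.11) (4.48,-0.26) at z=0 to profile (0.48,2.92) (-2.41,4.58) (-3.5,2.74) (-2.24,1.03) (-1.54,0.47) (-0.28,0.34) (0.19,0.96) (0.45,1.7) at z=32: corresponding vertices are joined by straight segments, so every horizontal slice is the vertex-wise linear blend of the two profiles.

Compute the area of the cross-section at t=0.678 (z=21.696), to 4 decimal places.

Cross-section at t=0.678: each vertex is (1-t)·p0[i] + t·p1[i].
  v1: (1-0.678)·(2.95,2.28) + 0.678·(0.48,2.92) = (1.2753,2.7139)
  v2: (1-0.678)·(-1.06,2.08) + 0.678·(-2.41,4.58) = (-1.9753,3.7750)
  v3: (1-0.678)·(-2.03,0.78) + 0.678·(-3.5,2.74) = (-3.0267,2.1089)
  v4: (1-0.678)·(-3.32,-2) + 0.678·(-2.24,1.03) = (-2.5878,0.0543)
  v5: (1-0.678)·(-1.5,-3.59) + 0.678·(-1.54,0.47) = (-1.5271,-0.8373)
  v6: (1-0.678)·(1.4,-2.85) + 0.678·(-0.28,0.34) = (0.2610,-0.6872)
  v7: (1-0.678)·(3.01,-2.11) + 0.678·(0.19,0.96) = (1.0980,-0.0285)
  v8: (1-0.678)·(4.48,-0.26) + 0.678·(0.45,1.7) = (1.7477,1.0689)
Shoelace sum Σ(x_i·y_{i+1} − x_{i+1}·y_i):
  i=1: 1.2753·3.7750 − -1.9753·2.7139 = +10.1752 (running +10.1752)
  i=2: -1.9753·2.1089 − -3.0267·3.7750 = +7.2600 (running +17.4352)
  i=3: -3.0267·0.0543 − -2.5878·2.1089 = +5.2928 (running +22.7280)
  i=4: -2.5878·-0.8373 − -1.5271·0.0543 = +2.2498 (running +24.9778)
  i=5: -1.5271·-0.6872 − 0.2610·-0.8373 = +1.2679 (running +26.2457)
  i=6: 0.2610·-0.0285 − 1.0980·-0.6872 = +0.7471 (running +26.9928)
  i=7: 1.0980·1.0689 − 1.7477·-0.0285 = +1.2236 (running +28.2163)
  i=8: 1.7477·2.7139 − 1.2753·1.0689 = +3.3798 (running +31.5962)
Area = |Σ|/2 = |31.5962|/2 = 15.7981

Area at t=0.678: 15.7981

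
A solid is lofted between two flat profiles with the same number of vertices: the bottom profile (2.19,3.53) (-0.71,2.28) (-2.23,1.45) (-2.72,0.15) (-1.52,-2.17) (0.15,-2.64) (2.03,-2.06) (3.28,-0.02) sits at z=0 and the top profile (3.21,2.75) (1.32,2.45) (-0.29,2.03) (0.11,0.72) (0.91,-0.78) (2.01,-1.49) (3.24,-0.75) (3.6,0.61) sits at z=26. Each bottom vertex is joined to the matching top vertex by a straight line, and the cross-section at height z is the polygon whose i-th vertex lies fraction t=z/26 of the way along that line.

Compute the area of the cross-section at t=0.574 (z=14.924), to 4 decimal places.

Cross-section at t=0.574: each vertex is (1-t)·p0[i] + t·p1[i].
  v1: (1-0.574)·(2.19,3.53) + 0.574·(3.21,2.75) = (2.7755,3.0823)
  v2: (1-0.574)·(-0.71,2.28) + 0.574·(1.32,2.45) = (0.4552,2.3776)
  v3: (1-0.574)·(-2.23,1.45) + 0.574·(-0.29,2.03) = (-1.1164,1.7829)
  v4: (1-0.574)·(-2.72,0.15) + 0.574·(0.11,0.72) = (-1.0956,0.4772)
  v5: (1-0.574)·(-1.52,-2.17) + 0.574·(0.91,-0.78) = (-0.1252,-1.3721)
  v6: (1-0.574)·(0.15,-2.64) + 0.574·(2.01,-1.49) = (1.2176,-1.9799)
  v7: (1-0.574)·(2.03,-2.06) + 0.574·(3.24,-0.75) = (2.7245,-1.3081)
  v8: (1-0.574)·(3.28,-0.02) + 0.574·(3.6,0.61) = (3.4637,0.3416)
Shoelace sum Σ(x_i·y_{i+1} − x_{i+1}·y_i):
  i=1: 2.7755·2.3776 − 0.4552·3.0823 = +5.1958 (running +5.1958)
  i=2: 0.4552·1.7829 − -1.1164·2.3776 = +3.4660 (running +8.6619)
  i=3: -1.1164·0.4772 − -1.0956·1.7829 = +1.4206 (running +10.0824)
  i=4: -1.0956·-1.3721 − -0.1252·0.4772 = +1.5630 (running +11.6455)
  i=5: -0.1252·-1.9799 − 1.2176·-1.3721 = +1.9186 (running +13.5641)
  i=6: 1.2176·-1.3081 − 2.7245·-1.9799 = +3.8016 (running +17.3657)
  i=7: 2.7245·0.3416 − 3.4637·-1.3081 = +5.4615 (running +22.8271)
  i=8: 3.4637·3.0823 − 2.7755·0.3416 = +9.7279 (running +32.5550)
Area = |Σ|/2 = |32.5550|/2 = 16.2775

Area at t=0.574: 16.2775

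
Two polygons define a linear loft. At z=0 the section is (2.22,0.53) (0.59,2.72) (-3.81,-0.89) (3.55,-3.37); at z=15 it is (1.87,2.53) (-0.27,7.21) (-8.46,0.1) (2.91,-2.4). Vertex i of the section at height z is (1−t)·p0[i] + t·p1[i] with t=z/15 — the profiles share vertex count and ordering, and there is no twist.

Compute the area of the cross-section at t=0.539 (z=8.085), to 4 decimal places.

Area at t=0.539: 36.3615

Cross-section at t=0.539: each vertex is (1-t)·p0[i] + t·p1[i].
  v1: (1-0.539)·(2.22,0.53) + 0.539·(1.87,2.53) = (2.0314,1.6080)
  v2: (1-0.539)·(0.59,2.72) + 0.539·(-0.27,7.21) = (0.1265,5.1401)
  v3: (1-0.539)·(-3.81,-0.89) + 0.539·(-8.46,0.1) = (-6.3164,-0.3564)
  v4: (1-0.539)·(3.55,-3.37) + 0.539·(2.91,-2.4) = (3.2050,-2.8472)
Shoelace sum Σ(x_i·y_{i+1} − x_{i+1}·y_i):
  i=1: 2.0314·5.1401 − 0.1265·1.6080 = +10.2380 (running +10.2380)
  i=2: 0.1265·-0.3564 − -6.3164·5.1401 = +32.4217 (running +42.6597)
  i=3: -6.3164·-2.8472 − 3.2050·-0.3564 = +19.1260 (running +61.7856)
  i=4: 3.2050·1.6080 − 2.0314·-2.8472 = +10.9373 (running +72.7229)
Area = |Σ|/2 = |72.7229|/2 = 36.3615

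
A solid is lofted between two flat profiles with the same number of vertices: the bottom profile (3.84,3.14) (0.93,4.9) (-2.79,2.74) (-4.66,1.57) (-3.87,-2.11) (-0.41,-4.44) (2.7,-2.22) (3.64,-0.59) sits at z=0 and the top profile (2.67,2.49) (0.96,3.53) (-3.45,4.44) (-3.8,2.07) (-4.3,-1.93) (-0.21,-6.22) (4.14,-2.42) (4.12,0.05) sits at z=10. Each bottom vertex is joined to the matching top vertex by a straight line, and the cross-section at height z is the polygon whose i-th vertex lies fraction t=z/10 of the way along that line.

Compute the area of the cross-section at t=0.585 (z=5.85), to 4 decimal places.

Cross-section at t=0.585: each vertex is (1-t)·p0[i] + t·p1[i].
  v1: (1-0.585)·(3.84,3.14) + 0.585·(2.67,2.49) = (3.1555,2.7598)
  v2: (1-0.585)·(0.93,4.9) + 0.585·(0.96,3.53) = (0.9476,4.0986)
  v3: (1-0.585)·(-2.79,2.74) + 0.585·(-3.45,4.44) = (-3.1761,3.7345)
  v4: (1-0.585)·(-4.66,1.57) + 0.585·(-3.8,2.07) = (-4.1569,1.8625)
  v5: (1-0.585)·(-3.87,-2.11) + 0.585·(-4.3,-1.93) = (-4.1216,-2.0047)
  v6: (1-0.585)·(-0.41,-4.44) + 0.585·(-0.21,-6.22) = (-0.2930,-5.4813)
  v7: (1-0.585)·(2.7,-2.22) + 0.585·(4.14,-2.42) = (3.5424,-2.3370)
  v8: (1-0.585)·(3.64,-0.59) + 0.585·(4.12,0.05) = (3.9208,-0.2156)
Shoelace sum Σ(x_i·y_{i+1} − x_{i+1}·y_i):
  i=1: 3.1555·4.0986 − 0.9476·2.7598 = +10.3182 (running +10.3182)
  i=2: 0.9476·3.7345 − -3.1761·4.0986 = +16.5560 (running +26.8742)
  i=3: -3.1761·1.8625 − -4.1569·3.7345 = +9.6085 (running +36.4827)
  i=4: -4.1569·-2.0047 − -4.1216·1.8625 = +16.0097 (running +52.4924)
  i=5: -4.1216·-5.4813 − -0.2930·-2.0047 = +22.0041 (running +74.4965)
  i=6: -0.2930·-2.3370 − 3.5424·-5.4813 = +20.1017 (running +94.5982)
  i=7: 3.5424·-0.2156 − 3.9208·-2.3370 = +8.3992 (running +102.9973)
  i=8: 3.9208·2.7598 − 3.1555·-0.2156 = +11.5008 (running +114.4981)
Area = |Σ|/2 = |114.4981|/2 = 57.2490

Area at t=0.585: 57.2490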